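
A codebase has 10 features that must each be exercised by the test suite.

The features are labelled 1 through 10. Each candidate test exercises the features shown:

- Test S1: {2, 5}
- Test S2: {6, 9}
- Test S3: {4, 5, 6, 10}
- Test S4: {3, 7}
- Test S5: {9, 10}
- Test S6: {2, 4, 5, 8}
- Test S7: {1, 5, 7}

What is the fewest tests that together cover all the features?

S2 and S4 and S5 and S6 and S7 together: S2 ∪ S4 ∪ S5 ∪ S6 ∪ S7 = {1, 2, 3, 4, 5, 6, 7, 8, 9, 10} — every feature is covered.
No 4 of the 7 tests cover everything (all 35 combinations miss at least one feature), so 5 is optimal.

5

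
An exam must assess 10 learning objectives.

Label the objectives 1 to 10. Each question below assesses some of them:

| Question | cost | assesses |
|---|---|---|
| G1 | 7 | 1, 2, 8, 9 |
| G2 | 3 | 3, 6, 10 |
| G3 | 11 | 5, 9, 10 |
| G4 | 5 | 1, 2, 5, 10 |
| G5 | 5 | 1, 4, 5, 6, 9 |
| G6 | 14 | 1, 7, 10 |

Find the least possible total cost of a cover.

G1, G2, G5, G6 together cover every objective (G1 ∪ G2 ∪ G5 ∪ G6 = {1, 2, 3, 4, 5, 6, 7, 8, 9, 10}); total cost 7 + 3 + 5 + 14 = 29.
No covering selection has total cost below 29.

29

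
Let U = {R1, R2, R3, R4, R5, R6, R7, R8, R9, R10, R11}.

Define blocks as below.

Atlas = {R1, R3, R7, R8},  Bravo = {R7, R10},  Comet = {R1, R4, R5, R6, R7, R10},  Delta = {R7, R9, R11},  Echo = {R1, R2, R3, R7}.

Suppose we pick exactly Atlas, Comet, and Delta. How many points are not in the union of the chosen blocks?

1

Union of Atlas, Comet, Delta = {R1, R3, R4, R5, R6, R7, R8, R9, R10, R11}.
Not covered: R2 — 1 point.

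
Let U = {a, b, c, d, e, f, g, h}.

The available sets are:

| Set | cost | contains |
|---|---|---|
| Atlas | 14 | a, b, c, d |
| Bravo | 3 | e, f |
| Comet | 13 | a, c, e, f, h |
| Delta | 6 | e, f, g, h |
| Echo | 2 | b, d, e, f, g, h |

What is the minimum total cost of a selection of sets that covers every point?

15

Comet, Echo together cover every point (Comet ∪ Echo = {a, b, c, d, e, f, g, h}); total cost 13 + 2 = 15.
No covering selection has total cost below 15.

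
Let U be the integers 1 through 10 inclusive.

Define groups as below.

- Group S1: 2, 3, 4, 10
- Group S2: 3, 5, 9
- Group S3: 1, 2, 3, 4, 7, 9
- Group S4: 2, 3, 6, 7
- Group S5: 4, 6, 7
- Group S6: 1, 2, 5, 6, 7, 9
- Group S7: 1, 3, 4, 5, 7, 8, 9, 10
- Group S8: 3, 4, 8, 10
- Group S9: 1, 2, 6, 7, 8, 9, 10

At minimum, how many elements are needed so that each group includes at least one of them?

Take H = {3, 7}. Each listed group contains at least one of these, so H is a hitting set of size 2.
The groups S2, S5 are pairwise disjoint, so any hitting set needs a separate element for each — at least 2. Hence 2 is optimal.

2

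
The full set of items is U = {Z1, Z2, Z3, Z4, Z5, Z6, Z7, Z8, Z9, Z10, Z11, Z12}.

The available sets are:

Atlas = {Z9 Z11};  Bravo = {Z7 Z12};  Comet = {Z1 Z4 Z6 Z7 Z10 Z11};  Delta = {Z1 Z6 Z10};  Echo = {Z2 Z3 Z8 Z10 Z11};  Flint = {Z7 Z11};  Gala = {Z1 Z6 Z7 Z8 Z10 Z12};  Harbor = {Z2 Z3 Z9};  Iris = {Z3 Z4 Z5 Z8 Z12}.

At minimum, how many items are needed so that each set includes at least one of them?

H = {Z5, Z7, Z9, Z10} meets every set (each contains at least one member of H), and |H| = 4.
No choice of 3 items meets every set, so 4 is the minimum.

4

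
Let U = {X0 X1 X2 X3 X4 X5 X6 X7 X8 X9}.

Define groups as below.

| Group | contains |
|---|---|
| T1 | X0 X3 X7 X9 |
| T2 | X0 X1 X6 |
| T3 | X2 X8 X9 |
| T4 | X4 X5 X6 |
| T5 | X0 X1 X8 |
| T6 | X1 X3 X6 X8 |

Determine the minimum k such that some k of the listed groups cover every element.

4

Take {T1, T3, T4, T5}. Their union is {X0, X1, X2, X3, X4, X5, X6, X7, X8, X9}, which is all 10 elements.
Only T3 contains X2, so T3 is forced; the remaining 7 elements need at least 3 more groups (each remaining group adds at most 3) — so at least 4 groups are needed, and 4 is optimal.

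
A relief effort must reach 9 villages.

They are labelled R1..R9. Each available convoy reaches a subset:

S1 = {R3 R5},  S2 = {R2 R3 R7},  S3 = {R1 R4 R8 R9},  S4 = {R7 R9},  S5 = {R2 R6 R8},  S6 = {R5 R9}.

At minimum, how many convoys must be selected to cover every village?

S2 and S3 and S5 and S6 together: S2 ∪ S3 ∪ S5 ∪ S6 = {R1, R2, R3, R4, R5, R6, R7, R8, R9} — every village is covered.
No 3 of the 6 convoys cover everything (all 20 combinations miss at least one village), so 4 is optimal.

4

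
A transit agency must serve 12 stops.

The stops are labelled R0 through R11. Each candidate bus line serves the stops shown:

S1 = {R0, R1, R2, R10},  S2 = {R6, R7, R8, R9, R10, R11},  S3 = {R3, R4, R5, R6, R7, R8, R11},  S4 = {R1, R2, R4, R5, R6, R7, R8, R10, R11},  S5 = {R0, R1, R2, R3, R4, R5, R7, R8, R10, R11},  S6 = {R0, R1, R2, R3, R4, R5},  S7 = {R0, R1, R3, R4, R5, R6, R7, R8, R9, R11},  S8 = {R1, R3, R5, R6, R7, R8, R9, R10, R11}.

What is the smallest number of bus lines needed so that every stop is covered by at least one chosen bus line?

2

S5 and S7 together: S5 ∪ S7 = {R0, R1, R2, R3, R4, R5, R6, R7, R8, R9, R10, R11} — every stop is covered.
No single bus line has all 12 stops (the largest, S5, has 10), so 2 is optimal.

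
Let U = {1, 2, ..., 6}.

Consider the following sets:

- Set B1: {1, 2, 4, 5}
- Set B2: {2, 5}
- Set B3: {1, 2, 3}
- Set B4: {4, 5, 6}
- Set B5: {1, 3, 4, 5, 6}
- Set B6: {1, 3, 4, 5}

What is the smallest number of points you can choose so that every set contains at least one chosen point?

Take H = {1, 5}. Each listed set contains at least one of these, so H is a hitting set of size 2.
The sets B3, B4 are pairwise disjoint, so any hitting set needs a separate point for each — at least 2. Hence 2 is optimal.

2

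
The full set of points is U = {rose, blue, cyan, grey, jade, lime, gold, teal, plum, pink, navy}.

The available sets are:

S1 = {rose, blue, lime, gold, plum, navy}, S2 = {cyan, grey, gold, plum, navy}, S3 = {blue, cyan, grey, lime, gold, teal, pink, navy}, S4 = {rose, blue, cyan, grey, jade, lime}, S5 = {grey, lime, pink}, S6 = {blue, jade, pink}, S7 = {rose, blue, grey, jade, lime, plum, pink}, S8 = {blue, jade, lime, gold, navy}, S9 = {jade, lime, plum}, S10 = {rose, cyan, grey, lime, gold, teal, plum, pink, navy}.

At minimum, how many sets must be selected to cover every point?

S7 and S10 together: S7 ∪ S10 = {rose, blue, cyan, grey, jade, lime, gold, teal, plum, pink, navy} — every point is covered.
No single set has all 11 points (the largest, S10, has 9), so 2 is optimal.

2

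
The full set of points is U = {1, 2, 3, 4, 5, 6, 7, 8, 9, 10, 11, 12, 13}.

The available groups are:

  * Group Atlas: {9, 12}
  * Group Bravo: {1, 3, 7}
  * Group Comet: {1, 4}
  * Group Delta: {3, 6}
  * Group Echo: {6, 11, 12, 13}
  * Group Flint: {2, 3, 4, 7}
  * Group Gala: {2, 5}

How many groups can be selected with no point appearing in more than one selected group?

Atlas, Comet, Delta, Gala are pairwise disjoint (Atlas={9,12}; Comet={1,4}; Delta={3,6}; Gala={2,5}).
Every remaining group overlaps one of these, and no 5 of the listed groups are pairwise disjoint, so 4 is the maximum.

4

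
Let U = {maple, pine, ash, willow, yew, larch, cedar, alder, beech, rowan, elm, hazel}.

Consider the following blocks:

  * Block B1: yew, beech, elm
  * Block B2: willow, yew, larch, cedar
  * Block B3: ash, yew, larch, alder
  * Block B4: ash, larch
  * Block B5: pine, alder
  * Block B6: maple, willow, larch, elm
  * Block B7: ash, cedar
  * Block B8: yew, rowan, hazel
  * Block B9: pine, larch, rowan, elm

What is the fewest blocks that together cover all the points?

5

B1 and B5 and B6 and B7 and B8 together: B1 ∪ B5 ∪ B6 ∪ B7 ∪ B8 = {maple, pine, ash, willow, yew, larch, cedar, alder, beech, rowan, elm, hazel} — every point is covered.
No 4 of the 9 blocks cover everything (all 126 combinations miss at least one point), so 5 is optimal.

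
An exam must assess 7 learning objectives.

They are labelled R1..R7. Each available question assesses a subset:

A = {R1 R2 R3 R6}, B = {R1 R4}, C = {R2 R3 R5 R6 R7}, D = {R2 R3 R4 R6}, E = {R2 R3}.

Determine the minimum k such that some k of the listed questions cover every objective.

2

Take {B, C}. Their union is {R1, R2, R3, R4, R5, R6, R7}, which is all 7 objectives.
No single question has all 7 objectives (the largest, C, has 5), so 2 is optimal.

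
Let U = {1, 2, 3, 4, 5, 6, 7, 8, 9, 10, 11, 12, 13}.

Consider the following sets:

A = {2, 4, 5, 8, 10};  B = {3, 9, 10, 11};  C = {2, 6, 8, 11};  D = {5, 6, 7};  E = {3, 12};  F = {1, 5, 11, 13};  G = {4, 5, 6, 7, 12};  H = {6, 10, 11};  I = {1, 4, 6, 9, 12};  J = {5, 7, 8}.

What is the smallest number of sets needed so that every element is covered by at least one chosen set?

4

Take {B, C, F, G}. Their union is {1, 2, 3, 4, 5, 6, 7, 8, 9, 10, 11, 12, 13}, which is all 13 elements.
Only F contains 13, so F is forced; the remaining 9 elements need at least 3 more sets (each remaining set adds at most 4) — so at least 4 sets are needed, and 4 is optimal.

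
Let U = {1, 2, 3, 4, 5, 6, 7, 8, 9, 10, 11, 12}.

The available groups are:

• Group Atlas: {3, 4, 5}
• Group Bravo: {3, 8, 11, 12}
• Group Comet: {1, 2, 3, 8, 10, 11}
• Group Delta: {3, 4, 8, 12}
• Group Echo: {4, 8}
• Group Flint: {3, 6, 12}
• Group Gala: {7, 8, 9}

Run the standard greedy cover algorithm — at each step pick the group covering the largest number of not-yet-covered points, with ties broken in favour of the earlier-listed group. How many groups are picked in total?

Greedy: pick Comet (covers 6 new) → pick Atlas (covers 2 new) → pick Flint (covers 2 new) → pick Gala (covers 2 new). Total picks: 4.

4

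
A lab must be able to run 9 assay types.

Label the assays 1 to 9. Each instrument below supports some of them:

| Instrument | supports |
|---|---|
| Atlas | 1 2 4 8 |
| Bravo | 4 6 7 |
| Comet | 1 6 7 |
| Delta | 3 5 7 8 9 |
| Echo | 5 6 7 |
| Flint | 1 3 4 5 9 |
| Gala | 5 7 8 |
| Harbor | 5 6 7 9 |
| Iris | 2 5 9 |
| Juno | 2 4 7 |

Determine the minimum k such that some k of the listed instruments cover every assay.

Take {Atlas, Bravo, Flint}. Their union is {1, 2, 3, 4, 5, 6, 7, 8, 9}, which is all 9 assays.
No 2 of the 10 instruments cover everything (all 45 combinations miss at least one assay), so 3 is optimal.

3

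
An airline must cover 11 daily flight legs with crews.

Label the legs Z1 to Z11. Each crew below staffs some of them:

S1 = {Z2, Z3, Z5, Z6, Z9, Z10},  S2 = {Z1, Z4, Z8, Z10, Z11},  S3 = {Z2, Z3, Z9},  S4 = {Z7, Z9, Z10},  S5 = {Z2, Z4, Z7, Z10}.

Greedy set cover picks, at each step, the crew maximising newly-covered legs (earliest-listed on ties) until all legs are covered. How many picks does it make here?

Greedy: pick S1 (covers 6 new) → pick S2 (covers 4 new) → pick S4 (covers 1 new). Total picks: 3.

3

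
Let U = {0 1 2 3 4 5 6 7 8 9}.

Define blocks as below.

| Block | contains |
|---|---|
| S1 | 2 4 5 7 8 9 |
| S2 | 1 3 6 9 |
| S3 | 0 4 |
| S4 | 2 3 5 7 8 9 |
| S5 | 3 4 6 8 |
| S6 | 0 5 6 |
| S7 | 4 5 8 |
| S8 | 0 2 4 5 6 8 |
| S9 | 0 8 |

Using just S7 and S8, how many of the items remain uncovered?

Union of S7, S8 = {0, 2, 4, 5, 6, 8}.
Not covered: 1, 3, 7, 9 — 4 items.

4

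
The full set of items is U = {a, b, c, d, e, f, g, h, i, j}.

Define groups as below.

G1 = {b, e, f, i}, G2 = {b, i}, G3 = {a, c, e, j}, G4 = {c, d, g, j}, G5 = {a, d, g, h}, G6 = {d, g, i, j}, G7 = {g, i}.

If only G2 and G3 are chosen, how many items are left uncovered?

Union of G2, G3 = {a, b, c, e, i, j}.
Not covered: d, f, g, h — 4 items.

4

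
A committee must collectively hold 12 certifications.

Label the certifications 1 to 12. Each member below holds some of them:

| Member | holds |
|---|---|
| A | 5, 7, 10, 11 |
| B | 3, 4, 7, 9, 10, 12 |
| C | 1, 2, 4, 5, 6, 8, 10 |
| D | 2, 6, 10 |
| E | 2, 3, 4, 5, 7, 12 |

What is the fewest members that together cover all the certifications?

3

Take {A, B, C}. Their union is {1, 2, 3, 4, 5, 6, 7, 8, 9, 10, 11, 12}, which is all 12 certifications.
Only C contains 1, so C is forced; the remaining 5 certifications need at least 2 more members (each remaining member adds at most 4) — so at least 3 members are needed, and 3 is optimal.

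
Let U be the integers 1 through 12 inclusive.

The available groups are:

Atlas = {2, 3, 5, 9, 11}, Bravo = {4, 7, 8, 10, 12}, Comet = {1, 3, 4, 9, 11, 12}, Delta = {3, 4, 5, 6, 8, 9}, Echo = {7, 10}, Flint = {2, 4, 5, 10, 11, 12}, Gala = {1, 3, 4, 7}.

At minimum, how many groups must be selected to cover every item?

3

Delta, Flint, and Gala cover everything between them: the union {1, 2, 3, 4, 5, 6, 7, 8, 9, 10, 11, 12} is all of U.
Only Delta contains 6, so Delta is forced; the remaining 6 items need at least 2 more groups (each remaining group adds at most 4) — so at least 3 groups are needed, and 3 is optimal.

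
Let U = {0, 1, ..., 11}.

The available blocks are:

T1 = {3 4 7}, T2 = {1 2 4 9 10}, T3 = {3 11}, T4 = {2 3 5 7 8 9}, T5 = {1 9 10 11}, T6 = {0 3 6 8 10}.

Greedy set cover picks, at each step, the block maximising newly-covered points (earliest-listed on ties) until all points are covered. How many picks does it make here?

Greedy: pick T4 (covers 6 new) → pick T2 (covers 3 new) → pick T6 (covers 2 new) → pick T3 (covers 1 new). Total picks: 4.

4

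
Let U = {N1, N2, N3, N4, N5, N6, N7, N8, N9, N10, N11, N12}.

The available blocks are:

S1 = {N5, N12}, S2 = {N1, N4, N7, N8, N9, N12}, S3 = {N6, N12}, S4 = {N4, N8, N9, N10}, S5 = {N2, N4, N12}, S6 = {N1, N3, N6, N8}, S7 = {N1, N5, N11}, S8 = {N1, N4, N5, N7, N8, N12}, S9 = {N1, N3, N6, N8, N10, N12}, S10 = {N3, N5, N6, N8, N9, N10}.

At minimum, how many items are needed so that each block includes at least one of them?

3

Take H = {N1, N8, N12}. Each listed block contains at least one of these, so H is a hitting set of size 3.
The blocks S3, S4, S7 are pairwise disjoint, so any hitting set needs a separate item for each — at least 3. Hence 3 is optimal.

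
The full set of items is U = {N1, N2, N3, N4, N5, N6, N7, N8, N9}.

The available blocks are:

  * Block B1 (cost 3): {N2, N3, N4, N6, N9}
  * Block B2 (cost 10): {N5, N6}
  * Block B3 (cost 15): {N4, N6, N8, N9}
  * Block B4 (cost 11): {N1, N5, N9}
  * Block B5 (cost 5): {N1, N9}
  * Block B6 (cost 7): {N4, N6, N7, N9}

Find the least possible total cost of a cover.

36

B1, B3, B4, B6 together cover every item (B1 ∪ B3 ∪ B4 ∪ B6 = {N1, N2, N3, N4, N5, N6, N7, N8, N9}); total cost 3 + 15 + 11 + 7 = 36.
The greedy pick B1, B5, B6, B2, B3 costs 40; no covering selection beats 36.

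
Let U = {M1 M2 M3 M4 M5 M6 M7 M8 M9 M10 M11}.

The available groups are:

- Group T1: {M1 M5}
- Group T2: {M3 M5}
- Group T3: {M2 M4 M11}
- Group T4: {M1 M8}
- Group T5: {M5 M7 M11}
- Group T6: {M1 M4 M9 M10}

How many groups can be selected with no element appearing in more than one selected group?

T2, T3, T4 are pairwise disjoint (T2={M3,M5}; T3={M2,M4,M11}; T4={M1,M8}).
Every remaining group overlaps one of these, and no 4 of the listed groups are pairwise disjoint, so 3 is the maximum.

3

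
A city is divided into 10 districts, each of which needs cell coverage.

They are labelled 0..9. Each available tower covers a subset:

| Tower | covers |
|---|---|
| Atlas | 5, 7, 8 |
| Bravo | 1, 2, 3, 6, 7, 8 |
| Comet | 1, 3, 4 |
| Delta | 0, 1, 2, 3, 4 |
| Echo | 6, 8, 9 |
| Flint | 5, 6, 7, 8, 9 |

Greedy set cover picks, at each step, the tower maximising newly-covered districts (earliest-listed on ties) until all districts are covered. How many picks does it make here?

3

Greedy: pick Bravo (covers 6 new) → pick Delta (covers 2 new) → pick Flint (covers 2 new). Total picks: 3.
(The true minimum cover uses only 2 towers, so greedy is not optimal here.)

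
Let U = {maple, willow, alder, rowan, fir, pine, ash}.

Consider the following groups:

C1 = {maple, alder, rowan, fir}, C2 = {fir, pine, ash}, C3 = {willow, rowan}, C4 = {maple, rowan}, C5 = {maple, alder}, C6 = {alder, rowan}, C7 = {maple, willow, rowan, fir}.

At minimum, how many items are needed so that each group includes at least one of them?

3

The 3 items {alder, rowan, ash} hit every group.
The groups C2, C3, C5 are pairwise disjoint, so any hitting set needs a separate item for each — at least 3. Hence 3 is optimal.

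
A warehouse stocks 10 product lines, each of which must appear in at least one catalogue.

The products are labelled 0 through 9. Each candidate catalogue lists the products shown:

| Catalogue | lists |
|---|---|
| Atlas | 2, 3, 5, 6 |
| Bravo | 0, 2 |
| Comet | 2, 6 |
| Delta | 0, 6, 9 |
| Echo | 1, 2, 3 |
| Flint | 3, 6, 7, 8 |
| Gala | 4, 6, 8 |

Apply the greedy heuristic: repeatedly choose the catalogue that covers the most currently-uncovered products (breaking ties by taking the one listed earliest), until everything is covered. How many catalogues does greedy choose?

Greedy: pick Atlas (covers 4 new) → pick Delta (covers 2 new) → pick Flint (covers 2 new) → pick Echo (covers 1 new) → pick Gala (covers 1 new). Total picks: 5.

5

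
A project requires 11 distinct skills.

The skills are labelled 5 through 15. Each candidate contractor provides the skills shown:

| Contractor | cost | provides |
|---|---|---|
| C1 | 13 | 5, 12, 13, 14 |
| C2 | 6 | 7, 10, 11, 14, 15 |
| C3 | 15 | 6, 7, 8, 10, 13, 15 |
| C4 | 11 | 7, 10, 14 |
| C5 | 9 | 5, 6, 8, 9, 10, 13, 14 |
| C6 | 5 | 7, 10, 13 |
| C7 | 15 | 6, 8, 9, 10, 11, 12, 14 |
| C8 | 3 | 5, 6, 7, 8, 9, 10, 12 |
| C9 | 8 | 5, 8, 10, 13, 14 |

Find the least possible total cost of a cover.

C2, C6, C8 together cover every skill (C2 ∪ C6 ∪ C8 = {5, 6, 7, 8, 9, 10, 11, 12, 13, 14, 15}); total cost 6 + 5 + 3 = 14.
No covering selection has total cost below 14.

14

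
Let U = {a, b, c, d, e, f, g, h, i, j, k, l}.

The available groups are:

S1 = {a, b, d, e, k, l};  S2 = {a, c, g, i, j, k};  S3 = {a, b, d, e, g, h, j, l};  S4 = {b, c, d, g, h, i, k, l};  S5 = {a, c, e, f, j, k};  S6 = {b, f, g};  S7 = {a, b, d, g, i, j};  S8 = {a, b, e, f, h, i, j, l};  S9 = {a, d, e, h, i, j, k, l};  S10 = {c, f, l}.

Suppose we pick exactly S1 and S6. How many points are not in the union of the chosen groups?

Union of S1, S6 = {a, b, d, e, f, g, k, l}.
Not covered: c, h, i, j — 4 points.

4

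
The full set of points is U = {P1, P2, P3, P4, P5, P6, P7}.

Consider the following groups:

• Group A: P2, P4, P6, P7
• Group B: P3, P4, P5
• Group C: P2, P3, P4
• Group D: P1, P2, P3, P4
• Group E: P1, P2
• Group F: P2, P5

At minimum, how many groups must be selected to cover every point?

3

A and B and D together: A ∪ B ∪ D = {P1, P2, P3, P4, P5, P6, P7} — every point is covered.
Only A contains P6, so A is forced; the remaining 3 points need at least 2 more groups (each remaining group adds at most 2) — so at least 3 groups are needed, and 3 is optimal.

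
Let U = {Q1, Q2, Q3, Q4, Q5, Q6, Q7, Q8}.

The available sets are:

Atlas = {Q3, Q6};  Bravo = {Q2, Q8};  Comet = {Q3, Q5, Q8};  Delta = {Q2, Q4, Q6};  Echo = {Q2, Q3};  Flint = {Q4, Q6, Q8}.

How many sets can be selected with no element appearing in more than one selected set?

2

Comet, Delta are pairwise disjoint (Comet={Q3,Q5,Q8}; Delta={Q2,Q4,Q6}).
Every remaining set overlaps one of these, and no 3 of the listed sets are pairwise disjoint, so 2 is the maximum.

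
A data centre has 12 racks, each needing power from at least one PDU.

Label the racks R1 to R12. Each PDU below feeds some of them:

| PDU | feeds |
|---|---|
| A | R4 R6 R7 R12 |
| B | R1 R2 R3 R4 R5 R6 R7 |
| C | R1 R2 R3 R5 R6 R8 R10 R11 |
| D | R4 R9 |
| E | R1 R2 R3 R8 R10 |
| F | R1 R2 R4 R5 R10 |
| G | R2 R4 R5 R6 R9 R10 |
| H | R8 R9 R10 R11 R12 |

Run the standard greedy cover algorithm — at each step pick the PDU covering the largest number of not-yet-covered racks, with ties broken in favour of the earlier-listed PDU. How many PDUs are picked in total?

Greedy: pick C (covers 8 new) → pick A (covers 3 new) → pick D (covers 1 new). Total picks: 3.
(The true minimum cover uses only 2 PDUs, so greedy is not optimal here.)

3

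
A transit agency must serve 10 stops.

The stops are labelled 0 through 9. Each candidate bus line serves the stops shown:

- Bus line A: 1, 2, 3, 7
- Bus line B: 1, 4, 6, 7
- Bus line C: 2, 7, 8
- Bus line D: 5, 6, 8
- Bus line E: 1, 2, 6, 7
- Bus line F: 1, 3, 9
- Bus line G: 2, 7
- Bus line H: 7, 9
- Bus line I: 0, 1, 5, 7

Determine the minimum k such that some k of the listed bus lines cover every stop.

B and C and F and I together: B ∪ C ∪ F ∪ I = {0, 1, 2, 3, 4, 5, 6, 7, 8, 9} — every stop is covered.
Only I contains 0, so I is forced; the remaining 6 stops need at least 3 more bus lines (each remaining bus line adds at most 2) — so at least 4 bus lines are needed, and 4 is optimal.

4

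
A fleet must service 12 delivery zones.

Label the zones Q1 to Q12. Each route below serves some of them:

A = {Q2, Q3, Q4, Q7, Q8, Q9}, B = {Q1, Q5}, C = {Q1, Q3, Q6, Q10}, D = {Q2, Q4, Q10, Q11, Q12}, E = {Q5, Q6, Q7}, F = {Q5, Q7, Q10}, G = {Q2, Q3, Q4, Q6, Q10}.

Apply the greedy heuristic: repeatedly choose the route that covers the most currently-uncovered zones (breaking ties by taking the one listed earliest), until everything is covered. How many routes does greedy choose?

4

Greedy: pick A (covers 6 new) → pick C (covers 3 new) → pick D (covers 2 new) → pick B (covers 1 new). Total picks: 4.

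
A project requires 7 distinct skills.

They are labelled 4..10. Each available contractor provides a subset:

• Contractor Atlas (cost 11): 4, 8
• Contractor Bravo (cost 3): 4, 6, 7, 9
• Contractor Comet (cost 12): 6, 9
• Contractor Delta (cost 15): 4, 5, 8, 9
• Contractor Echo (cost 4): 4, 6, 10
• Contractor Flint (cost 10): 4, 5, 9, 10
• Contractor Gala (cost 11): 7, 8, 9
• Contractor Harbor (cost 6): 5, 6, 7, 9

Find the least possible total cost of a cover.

21

Echo, Gala, Harbor together cover every skill (Echo ∪ Gala ∪ Harbor = {4, 5, 6, 7, 8, 9, 10}); total cost 4 + 11 + 6 = 21.
The greedy pick Bravo, Echo, Harbor, Atlas costs 24; no covering selection beats 21.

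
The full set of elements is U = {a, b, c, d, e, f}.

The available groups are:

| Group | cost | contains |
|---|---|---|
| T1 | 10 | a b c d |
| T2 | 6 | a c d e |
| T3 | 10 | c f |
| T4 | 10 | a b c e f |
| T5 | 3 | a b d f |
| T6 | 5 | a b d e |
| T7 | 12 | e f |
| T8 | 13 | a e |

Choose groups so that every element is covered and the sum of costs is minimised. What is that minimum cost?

9

T2, T5 together cover every element (T2 ∪ T5 = {a, b, c, d, e, f}); total cost 6 + 3 = 9.
No covering selection has total cost below 9.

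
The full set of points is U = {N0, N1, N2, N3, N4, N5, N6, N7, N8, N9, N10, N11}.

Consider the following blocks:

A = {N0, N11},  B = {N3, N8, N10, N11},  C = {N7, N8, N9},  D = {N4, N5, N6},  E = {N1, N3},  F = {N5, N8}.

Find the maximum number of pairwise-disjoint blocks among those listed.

4

A, C, D, E are pairwise disjoint (A={N0,N11}; C={N7,N8,N9}; D={N4,N5,N6}; E={N1,N3}).
Every remaining block overlaps one of these, and no 5 of the listed blocks are pairwise disjoint, so 4 is the maximum.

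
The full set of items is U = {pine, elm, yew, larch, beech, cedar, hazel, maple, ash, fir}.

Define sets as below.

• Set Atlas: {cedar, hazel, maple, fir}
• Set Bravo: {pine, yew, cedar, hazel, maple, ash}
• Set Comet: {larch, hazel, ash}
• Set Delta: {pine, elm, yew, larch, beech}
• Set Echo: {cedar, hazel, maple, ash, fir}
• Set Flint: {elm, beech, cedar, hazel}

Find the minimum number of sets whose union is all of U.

2

Delta and Echo cover everything between them: the union {pine, elm, yew, larch, beech, cedar, hazel, maple, ash, fir} is all of U.
No single set has all 10 items (the largest, Bravo, has 6), so 2 is optimal.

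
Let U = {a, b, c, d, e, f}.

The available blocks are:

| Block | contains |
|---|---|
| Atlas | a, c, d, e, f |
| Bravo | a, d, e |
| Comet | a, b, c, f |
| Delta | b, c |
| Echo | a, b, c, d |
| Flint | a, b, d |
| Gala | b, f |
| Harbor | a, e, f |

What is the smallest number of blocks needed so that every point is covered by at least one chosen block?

Bravo and Comet cover everything between them: the union {a, b, c, d, e, f} is all of U.
No single block has all 6 points (the largest, Atlas, has 5), so 2 is optimal.

2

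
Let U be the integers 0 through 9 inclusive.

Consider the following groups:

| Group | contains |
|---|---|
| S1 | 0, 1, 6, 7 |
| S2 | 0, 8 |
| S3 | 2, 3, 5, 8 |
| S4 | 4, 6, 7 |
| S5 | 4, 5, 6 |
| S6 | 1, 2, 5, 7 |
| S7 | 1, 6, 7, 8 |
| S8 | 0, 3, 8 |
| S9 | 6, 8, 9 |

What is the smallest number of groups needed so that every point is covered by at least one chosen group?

S1 and S3 and S5 and S9 together: S1 ∪ S3 ∪ S5 ∪ S9 = {0, 1, 2, 3, 4, 5, 6, 7, 8, 9} — every point is covered.
No 3 of the 9 groups cover everything (all 84 combinations miss at least one point), so 4 is optimal.

4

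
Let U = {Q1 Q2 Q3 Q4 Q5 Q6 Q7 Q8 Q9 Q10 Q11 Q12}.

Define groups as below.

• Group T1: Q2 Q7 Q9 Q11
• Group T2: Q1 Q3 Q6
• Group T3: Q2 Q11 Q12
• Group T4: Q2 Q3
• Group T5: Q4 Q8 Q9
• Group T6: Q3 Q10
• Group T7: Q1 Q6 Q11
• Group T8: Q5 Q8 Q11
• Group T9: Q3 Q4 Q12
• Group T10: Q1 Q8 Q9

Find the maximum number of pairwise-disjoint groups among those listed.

3

T2, T3, T5 are pairwise disjoint (T2={Q1,Q3,Q6}; T3={Q2,Q11,Q12}; T5={Q4,Q8,Q9}).
Every remaining group overlaps one of these, and no 4 of the listed groups are pairwise disjoint, so 3 is the maximum.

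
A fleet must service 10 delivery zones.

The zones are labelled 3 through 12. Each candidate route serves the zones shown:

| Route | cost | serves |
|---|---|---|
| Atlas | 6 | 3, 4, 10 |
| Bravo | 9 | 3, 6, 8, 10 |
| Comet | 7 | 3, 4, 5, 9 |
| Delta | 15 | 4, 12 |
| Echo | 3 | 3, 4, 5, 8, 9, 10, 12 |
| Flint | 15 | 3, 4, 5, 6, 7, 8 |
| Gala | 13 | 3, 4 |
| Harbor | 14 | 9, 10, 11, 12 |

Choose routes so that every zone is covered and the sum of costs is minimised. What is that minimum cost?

Flint, Harbor together cover every zone (Flint ∪ Harbor = {3, 4, 5, 6, 7, 8, 9, 10, 11, 12}); total cost 15 + 14 = 29.
The greedy pick Echo, Flint, Harbor costs 32; no covering selection beats 29.

29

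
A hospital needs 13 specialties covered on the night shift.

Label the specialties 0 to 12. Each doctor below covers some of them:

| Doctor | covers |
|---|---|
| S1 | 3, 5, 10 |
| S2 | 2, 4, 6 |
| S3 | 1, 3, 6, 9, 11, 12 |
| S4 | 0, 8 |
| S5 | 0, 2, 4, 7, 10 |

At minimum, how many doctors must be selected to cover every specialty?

4

Take {S1, S3, S4, S5}. Their union is {0, 1, 2, 3, 4, 5, 6, 7, 8, 9, 10, 11, 12}, which is all 13 specialties.
No 3 of the 5 doctors cover everything (all 10 combinations miss at least one specialty), so 4 is optimal.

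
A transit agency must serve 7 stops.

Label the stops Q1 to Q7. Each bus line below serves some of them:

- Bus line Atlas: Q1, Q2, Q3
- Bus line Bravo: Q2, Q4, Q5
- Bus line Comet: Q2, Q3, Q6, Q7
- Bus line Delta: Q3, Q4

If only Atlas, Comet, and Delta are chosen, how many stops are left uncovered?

Union of Atlas, Comet, Delta = {Q1, Q2, Q3, Q4, Q6, Q7}.
Not covered: Q5 — 1 stop.

1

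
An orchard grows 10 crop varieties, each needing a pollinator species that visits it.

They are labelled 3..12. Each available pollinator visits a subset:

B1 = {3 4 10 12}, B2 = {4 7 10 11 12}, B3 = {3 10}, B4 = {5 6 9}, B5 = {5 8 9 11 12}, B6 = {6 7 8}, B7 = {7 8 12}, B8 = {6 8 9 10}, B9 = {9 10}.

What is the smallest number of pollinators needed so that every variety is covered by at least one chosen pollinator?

3

B1 and B5 and B6 together: B1 ∪ B5 ∪ B6 = {3, 4, 5, 6, 7, 8, 9, 10, 11, 12} — every variety is covered.
No 2 of the 9 pollinators cover everything (all 36 combinations miss at least one variety), so 3 is optimal.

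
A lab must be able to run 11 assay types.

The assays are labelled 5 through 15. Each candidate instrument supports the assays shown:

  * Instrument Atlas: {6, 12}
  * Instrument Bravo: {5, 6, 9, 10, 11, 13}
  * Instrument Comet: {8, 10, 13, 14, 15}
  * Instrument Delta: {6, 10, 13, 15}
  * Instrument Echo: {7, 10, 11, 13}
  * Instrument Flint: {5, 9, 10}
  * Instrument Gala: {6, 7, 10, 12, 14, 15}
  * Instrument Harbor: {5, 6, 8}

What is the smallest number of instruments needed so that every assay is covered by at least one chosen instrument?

Bravo and Comet and Gala together: Bravo ∪ Comet ∪ Gala = {5, 6, 7, 8, 9, 10, 11, 12, 13, 14, 15} — every assay is covered.
No 2 of the 8 instruments cover everything (all 28 combinations miss at least one assay), so 3 is optimal.

3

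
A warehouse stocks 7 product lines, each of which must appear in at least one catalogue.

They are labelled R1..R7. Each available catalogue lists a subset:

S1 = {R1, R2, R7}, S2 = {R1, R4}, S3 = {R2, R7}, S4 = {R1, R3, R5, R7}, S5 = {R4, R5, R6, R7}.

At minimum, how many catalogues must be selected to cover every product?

3

S3 and S4 and S5 together: S3 ∪ S4 ∪ S5 = {R1, R2, R3, R4, R5, R6, R7} — every product is covered.
Only S4 contains R3, so S4 is forced; the remaining 3 products need at least 2 more catalogues (each remaining catalogue adds at most 2) — so at least 3 catalogues are needed, and 3 is optimal.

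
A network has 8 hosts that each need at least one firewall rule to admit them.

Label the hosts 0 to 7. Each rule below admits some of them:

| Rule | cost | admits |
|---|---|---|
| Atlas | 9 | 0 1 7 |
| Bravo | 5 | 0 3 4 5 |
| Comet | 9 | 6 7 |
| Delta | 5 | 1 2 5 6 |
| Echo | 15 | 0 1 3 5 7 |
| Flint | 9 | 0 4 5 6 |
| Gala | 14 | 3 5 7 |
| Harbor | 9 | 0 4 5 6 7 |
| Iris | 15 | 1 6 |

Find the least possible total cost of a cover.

Atlas, Bravo, Delta together cover every host (Atlas ∪ Bravo ∪ Delta = {0, 1, 2, 3, 4, 5, 6, 7}); total cost 9 + 5 + 5 = 19.
No covering selection has total cost below 19.

19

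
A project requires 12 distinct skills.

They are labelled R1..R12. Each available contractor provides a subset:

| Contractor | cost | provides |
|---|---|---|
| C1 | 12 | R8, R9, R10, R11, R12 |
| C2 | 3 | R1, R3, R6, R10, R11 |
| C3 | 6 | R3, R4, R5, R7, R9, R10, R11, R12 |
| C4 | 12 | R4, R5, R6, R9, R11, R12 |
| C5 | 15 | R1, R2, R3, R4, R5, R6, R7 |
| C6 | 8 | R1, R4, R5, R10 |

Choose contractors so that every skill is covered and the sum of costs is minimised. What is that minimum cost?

27

C1, C5 together cover every skill (C1 ∪ C5 = {R1, R2, R3, R4, R5, R6, R7, R8, R9, R10, R11, R12}); total cost 12 + 15 = 27.
The greedy pick C2, C3, C1, C5 costs 36; no covering selection beats 27.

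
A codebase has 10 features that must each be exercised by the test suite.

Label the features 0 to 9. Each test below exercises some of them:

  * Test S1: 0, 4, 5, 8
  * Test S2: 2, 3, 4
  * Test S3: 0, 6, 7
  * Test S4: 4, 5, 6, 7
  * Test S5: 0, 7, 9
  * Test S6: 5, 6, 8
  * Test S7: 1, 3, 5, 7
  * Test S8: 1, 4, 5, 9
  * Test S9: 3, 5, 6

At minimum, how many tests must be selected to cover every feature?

4

S2 and S5 and S6 and S8 together: S2 ∪ S5 ∪ S6 ∪ S8 = {0, 1, 2, 3, 4, 5, 6, 7, 8, 9} — every feature is covered.
Only S2 contains 2, so S2 is forced; the remaining 7 features need at least 3 more tests (each remaining test adds at most 3) — so at least 4 tests are needed, and 4 is optimal.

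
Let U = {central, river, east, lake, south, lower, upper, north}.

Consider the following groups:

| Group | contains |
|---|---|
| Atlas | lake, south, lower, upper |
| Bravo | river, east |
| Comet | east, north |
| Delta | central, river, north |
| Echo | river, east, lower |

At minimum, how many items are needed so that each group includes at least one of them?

H = {river, south, north} meets every group (each contains at least one member of H), and |H| = 3.
No choice of 2 items meets every group, so 3 is the minimum.

3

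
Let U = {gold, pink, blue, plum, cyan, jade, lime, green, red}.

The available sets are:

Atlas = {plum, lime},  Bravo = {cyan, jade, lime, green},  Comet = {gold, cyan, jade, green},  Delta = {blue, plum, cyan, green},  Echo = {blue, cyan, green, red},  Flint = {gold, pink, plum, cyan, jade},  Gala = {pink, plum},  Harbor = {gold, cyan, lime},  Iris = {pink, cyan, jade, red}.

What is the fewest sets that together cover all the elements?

3

Bravo and Echo and Flint together: Bravo ∪ Echo ∪ Flint = {gold, pink, blue, plum, cyan, jade, lime, green, red} — every element is covered.
No 2 of the 9 sets cover everything (all 36 combinations miss at least one element), so 3 is optimal.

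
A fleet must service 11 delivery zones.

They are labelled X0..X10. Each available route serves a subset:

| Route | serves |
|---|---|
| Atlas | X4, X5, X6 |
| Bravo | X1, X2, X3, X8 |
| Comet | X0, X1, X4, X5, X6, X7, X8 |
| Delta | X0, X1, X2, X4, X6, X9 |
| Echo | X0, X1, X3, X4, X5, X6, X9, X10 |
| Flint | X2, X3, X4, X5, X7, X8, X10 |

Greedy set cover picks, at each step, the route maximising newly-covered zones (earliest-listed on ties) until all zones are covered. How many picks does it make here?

Greedy: pick Echo (covers 8 new) → pick Flint (covers 3 new). Total picks: 2.

2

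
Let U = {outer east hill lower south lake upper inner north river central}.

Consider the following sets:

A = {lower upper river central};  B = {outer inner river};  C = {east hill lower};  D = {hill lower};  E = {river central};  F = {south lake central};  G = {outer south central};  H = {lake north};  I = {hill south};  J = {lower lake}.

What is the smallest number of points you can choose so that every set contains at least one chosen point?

The 4 points {hill, lake, inner, central} hit every set.
No choice of 3 points meets every set, so 4 is the minimum.

4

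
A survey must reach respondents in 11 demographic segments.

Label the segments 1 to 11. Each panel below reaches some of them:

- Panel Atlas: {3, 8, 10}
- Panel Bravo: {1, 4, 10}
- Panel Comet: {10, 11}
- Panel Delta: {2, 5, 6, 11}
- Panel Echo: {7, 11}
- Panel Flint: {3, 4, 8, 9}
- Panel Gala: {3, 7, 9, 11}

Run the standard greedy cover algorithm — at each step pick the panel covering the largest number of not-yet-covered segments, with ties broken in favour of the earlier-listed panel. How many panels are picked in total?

4

Greedy: pick Delta (covers 4 new) → pick Flint (covers 4 new) → pick Bravo (covers 2 new) → pick Echo (covers 1 new). Total picks: 4.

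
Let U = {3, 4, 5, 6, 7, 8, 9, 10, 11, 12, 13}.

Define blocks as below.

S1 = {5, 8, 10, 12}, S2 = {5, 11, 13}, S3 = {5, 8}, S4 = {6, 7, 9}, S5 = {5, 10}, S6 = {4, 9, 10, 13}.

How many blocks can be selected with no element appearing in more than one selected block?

S3, S6 are pairwise disjoint (S3={5,8}; S6={4,9,10,13}).
Every remaining block overlaps one of these, and no 3 of the listed blocks are pairwise disjoint, so 2 is the maximum.

2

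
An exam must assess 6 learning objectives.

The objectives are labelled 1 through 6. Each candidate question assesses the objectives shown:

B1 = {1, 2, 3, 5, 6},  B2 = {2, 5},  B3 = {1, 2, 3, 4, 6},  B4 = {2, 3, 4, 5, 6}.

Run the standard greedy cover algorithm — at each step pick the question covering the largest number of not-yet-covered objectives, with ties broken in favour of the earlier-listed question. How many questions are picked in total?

Greedy: pick B1 (covers 5 new) → pick B3 (covers 1 new). Total picks: 2.

2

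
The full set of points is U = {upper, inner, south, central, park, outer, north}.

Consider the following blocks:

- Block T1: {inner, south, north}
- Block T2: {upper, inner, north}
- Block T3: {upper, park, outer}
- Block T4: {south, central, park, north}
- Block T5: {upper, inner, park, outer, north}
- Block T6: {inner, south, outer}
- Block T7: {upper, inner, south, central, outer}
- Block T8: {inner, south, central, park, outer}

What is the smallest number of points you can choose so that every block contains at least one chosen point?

2

Take H = {upper, south}. Each listed block contains at least one of these, so H is a hitting set of size 2.
The blocks T1, T3 are pairwise disjoint, so any hitting set needs a separate point for each — at least 2. Hence 2 is optimal.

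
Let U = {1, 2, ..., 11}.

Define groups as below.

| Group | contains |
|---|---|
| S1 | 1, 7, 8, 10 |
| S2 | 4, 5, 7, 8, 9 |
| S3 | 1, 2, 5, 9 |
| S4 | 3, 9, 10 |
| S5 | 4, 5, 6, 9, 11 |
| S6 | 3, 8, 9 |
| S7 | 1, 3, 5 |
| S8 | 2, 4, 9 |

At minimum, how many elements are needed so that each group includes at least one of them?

The 2 elements {1, 9} hit every group.
The groups S1, S8 are pairwise disjoint, so any hitting set needs a separate element for each — at least 2. Hence 2 is optimal.

2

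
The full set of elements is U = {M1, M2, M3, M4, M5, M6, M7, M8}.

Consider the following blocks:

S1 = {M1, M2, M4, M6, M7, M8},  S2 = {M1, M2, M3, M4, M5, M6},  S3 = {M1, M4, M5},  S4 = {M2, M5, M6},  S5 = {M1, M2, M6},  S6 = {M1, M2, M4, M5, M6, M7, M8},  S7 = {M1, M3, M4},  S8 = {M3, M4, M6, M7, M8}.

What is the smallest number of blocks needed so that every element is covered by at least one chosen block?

2

S6 and S7 cover everything between them: the union {M1, M2, M3, M4, M5, M6, M7, M8} is all of U.
No single block has all 8 elements (the largest, S6, has 7), so 2 is optimal.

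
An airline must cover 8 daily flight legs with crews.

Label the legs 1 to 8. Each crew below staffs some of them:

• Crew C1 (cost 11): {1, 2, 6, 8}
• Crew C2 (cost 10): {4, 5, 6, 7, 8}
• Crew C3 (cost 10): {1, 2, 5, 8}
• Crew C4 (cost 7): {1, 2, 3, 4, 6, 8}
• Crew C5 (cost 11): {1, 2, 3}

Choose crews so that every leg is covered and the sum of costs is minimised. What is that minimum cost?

17

C2, C4 together cover every leg (C2 ∪ C4 = {1, 2, 3, 4, 5, 6, 7, 8}); total cost 10 + 7 = 17.
No covering selection has total cost below 17.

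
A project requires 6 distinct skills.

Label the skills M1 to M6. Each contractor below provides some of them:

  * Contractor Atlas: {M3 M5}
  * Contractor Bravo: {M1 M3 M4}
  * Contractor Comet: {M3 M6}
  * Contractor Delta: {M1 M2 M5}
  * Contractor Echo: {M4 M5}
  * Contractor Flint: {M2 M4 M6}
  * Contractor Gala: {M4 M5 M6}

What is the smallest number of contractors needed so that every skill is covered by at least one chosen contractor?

Take {Bravo, Echo, Flint}. Their union is {M1, M2, M3, M4, M5, M6}, which is all 6 skills.
No 2 of the 7 contractors cover everything (all 21 combinations miss at least one skill), so 3 is optimal.

3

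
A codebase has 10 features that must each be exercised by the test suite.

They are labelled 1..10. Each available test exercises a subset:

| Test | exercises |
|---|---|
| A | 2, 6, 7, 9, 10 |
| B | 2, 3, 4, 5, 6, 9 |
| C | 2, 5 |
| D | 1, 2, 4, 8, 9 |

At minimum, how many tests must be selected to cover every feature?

Take {A, B, D}. Their union is {1, 2, 3, 4, 5, 6, 7, 8, 9, 10}, which is all 10 features.
Only D contains 1, so D is forced; the remaining 5 features need at least 2 more tests (each remaining test adds at most 3) — so at least 3 tests are needed, and 3 is optimal.

3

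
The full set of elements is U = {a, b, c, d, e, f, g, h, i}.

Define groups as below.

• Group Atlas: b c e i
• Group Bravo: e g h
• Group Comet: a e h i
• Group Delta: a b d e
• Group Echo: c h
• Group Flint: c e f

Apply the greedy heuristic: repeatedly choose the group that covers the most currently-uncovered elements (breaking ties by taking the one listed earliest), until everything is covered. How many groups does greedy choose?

4

Greedy: pick Atlas (covers 4 new) → pick Bravo (covers 2 new) → pick Delta (covers 2 new) → pick Flint (covers 1 new). Total picks: 4.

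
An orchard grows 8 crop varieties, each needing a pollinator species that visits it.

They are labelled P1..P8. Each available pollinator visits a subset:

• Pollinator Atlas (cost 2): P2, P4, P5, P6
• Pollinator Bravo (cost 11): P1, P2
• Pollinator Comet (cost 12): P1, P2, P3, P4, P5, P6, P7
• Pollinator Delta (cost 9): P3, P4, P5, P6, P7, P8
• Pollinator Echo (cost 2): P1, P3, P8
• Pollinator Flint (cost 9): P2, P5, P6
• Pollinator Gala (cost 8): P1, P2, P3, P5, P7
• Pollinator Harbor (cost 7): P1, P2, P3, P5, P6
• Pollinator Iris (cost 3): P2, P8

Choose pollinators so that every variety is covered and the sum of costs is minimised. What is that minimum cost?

12

Atlas, Echo, Gala together cover every variety (Atlas ∪ Echo ∪ Gala = {P1, P2, P3, P4, P5, P6, P7, P8}); total cost 2 + 2 + 8 = 12.
No covering selection has total cost below 12.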